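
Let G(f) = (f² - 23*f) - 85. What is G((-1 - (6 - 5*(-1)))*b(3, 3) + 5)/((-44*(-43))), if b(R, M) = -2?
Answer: 89/1892 ≈ 0.047040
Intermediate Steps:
G(f) = -85 + f² - 23*f
G((-1 - (6 - 5*(-1)))*b(3, 3) + 5)/((-44*(-43))) = (-85 + ((-1 - (6 - 5*(-1)))*(-2) + 5)² - 23*((-1 - (6 - 5*(-1)))*(-2) + 5))/((-44*(-43))) = (-85 + ((-1 - (6 + 5))*(-2) + 5)² - 23*((-1 - (6 + 5))*(-2) + 5))/1892 = (-85 + ((-1 - 1*11)*(-2) + 5)² - 23*((-1 - 1*11)*(-2) + 5))*(1/1892) = (-85 + ((-1 - 11)*(-2) + 5)² - 23*((-1 - 11)*(-2) + 5))*(1/1892) = (-85 + (-12*(-2) + 5)² - 23*(-12*(-2) + 5))*(1/1892) = (-85 + (24 + 5)² - 23*(24 + 5))*(1/1892) = (-85 + 29² - 23*29)*(1/1892) = (-85 + 841 - 667)*(1/1892) = 89*(1/1892) = 89/1892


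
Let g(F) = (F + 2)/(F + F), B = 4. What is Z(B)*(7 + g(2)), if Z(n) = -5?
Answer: -40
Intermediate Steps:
g(F) = (2 + F)/(2*F) (g(F) = (2 + F)/((2*F)) = (2 + F)*(1/(2*F)) = (2 + F)/(2*F))
Z(B)*(7 + g(2)) = -5*(7 + (1/2)*(2 + 2)/2) = -5*(7 + (1/2)*(1/2)*4) = -5*(7 + 1) = -5*8 = -40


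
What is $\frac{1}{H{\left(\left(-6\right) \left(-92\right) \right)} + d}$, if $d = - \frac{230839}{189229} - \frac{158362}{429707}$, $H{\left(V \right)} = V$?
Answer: $\frac{81313025903}{44755630481385} \approx 0.0018168$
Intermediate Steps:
$d = - \frac{129159817071}{81313025903}$ ($d = \left(-230839\right) \frac{1}{189229} - \frac{158362}{429707} = - \frac{230839}{189229} - \frac{158362}{429707} = - \frac{129159817071}{81313025903} \approx -1.5884$)
$\frac{1}{H{\left(\left(-6\right) \left(-92\right) \right)} + d} = \frac{1}{\left(-6\right) \left(-92\right) - \frac{129159817071}{81313025903}} = \frac{1}{552 - \frac{129159817071}{81313025903}} = \frac{1}{\frac{44755630481385}{81313025903}} = \frac{81313025903}{44755630481385}$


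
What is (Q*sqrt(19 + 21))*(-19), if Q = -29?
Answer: 1102*sqrt(10) ≈ 3484.8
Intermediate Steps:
(Q*sqrt(19 + 21))*(-19) = -29*sqrt(19 + 21)*(-19) = -58*sqrt(10)*(-19) = 1102*sqrt(10)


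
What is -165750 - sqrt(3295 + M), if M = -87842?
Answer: -165750 - I*sqrt(84547) ≈ -1.6575e+5 - 290.77*I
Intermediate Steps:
-165750 - sqrt(3295 + M) = -165750 - sqrt(3295 - 87842) = -165750 - sqrt(-84547) = -165750 - I*sqrt(84547)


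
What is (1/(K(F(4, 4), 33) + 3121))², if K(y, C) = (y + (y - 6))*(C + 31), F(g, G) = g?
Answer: 1/10556001 ≈ 9.4733e-8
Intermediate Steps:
K(y, C) = (-6 + 2*y)*(31 + C) (K(y, C) = (y + (-6 + y))*(31 + C) = (-6 + 2*y)*(31 + C))
(1/(K(F(4, 4), 33) + 3121))² = (1/((-186 - 6*33 + 62*4 + 2*33*4) + 3121))² = (1/((-186 - 198 + 248 + 264) + 3121))² = (1/(128 + 3121))² = (1/3249)² = 1/10556001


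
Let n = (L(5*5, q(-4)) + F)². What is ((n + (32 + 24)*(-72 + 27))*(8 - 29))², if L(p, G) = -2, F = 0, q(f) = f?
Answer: 2791642896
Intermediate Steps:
n = 4 (n = (-2 + 0)² = (-2)² = 4)
((n + (32 + 24)*(-72 + 27))*(8 - 29))² = ((4 + (32 + 24)*(-72 + 27))*(8 - 29))² = ((4 + 56*(-45))*(-21))² = ((4 - 2520)*(-21))² = (-2516*(-21))² = 52836² = 2791642896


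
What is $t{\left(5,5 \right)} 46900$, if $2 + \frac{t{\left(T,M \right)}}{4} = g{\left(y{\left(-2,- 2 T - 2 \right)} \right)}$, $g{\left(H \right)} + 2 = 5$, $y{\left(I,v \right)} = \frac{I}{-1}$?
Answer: $187600$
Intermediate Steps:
$y{\left(I,v \right)} = - I$ ($y{\left(I,v \right)} = I \left(-1\right) = - I$)
$g{\left(H \right)} = 3$ ($g{\left(H \right)} = -2 + 5 = 3$)
$t{\left(T,M \right)} = 4$ ($t{\left(T,M \right)} = -8 + 4 \cdot 3 = -8 + 12 = 4$)
$t{\left(5,5 \right)} 46900 = 4 \cdot 46900 = 187600$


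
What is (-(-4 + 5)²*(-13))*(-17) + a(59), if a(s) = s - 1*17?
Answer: -179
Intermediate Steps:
a(s) = -17 + s (a(s) = s - 17 = -17 + s)
(-(-4 + 5)²*(-13))*(-17) + a(59) = (-(-4 + 5)²*(-13))*(-17) + (-17 + 59) = (-1*1²*(-13))*(-17) + 42 = (-1*1*(-13))*(-17) + 42 = -1*(-13)*(-17) + 42 = 13*(-17) + 42 = -221 + 42 = -179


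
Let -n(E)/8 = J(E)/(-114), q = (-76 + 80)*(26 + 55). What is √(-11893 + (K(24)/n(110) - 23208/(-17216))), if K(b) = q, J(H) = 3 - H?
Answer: I*√158200298156014/115132 ≈ 109.25*I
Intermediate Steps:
q = 324 (q = 4*81 = 324)
K(b) = 324
n(E) = 4/19 - 4*E/57 (n(E) = -8*(3 - E)/(-114) = -8*(3 - E)*(-1)/114 = -8*(-1/38 + E/114) = 4/19 - 4*E/57)
√(-11893 + (K(24)/n(110) - 23208/(-17216))) = √(-11893 + (324/(4/19 - 4/57*110) - 23208/(-17216))) = √(-11893 + (324/(4/19 - 440/57) - 23208*(-1/17216))) = √(-11893 + (324/(-428/57) + 2901/2152)) = √(-11893 + (324*(-57/428) + 2901/2152)) = √(-11893 + (-4617/107 + 2901/2152)) = √(-11893 - 9625377/230264) = √(-2748155129/230264) = I*√158200298156014/115132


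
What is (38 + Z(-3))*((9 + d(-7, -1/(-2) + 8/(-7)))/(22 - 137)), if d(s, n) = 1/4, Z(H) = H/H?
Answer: -1443/460 ≈ -3.1370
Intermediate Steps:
Z(H) = 1
d(s, n) = ¼
(38 + Z(-3))*((9 + d(-7, -1/(-2) + 8/(-7)))/(22 - 137)) = (38 + 1)*((9 + ¼)/(22 - 137)) = 39*((37/4)/(-115)) = 39*((37/4)*(-1/115)) = 39*(-37/460) = -1443/460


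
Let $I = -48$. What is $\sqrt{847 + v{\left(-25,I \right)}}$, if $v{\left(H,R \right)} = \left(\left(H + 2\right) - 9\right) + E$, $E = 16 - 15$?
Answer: $4 \sqrt{51} \approx 28.566$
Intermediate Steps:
$E = 1$ ($E = 16 - 15 = 1$)
$v{\left(H,R \right)} = -6 + H$ ($v{\left(H,R \right)} = \left(\left(H + 2\right) - 9\right) + 1 = \left(\left(2 + H\right) - 9\right) + 1 = \left(-7 + H\right) + 1 = -6 + H$)
$\sqrt{847 + v{\left(-25,I \right)}} = \sqrt{847 - 31} = \sqrt{816} = 4 \sqrt{51}$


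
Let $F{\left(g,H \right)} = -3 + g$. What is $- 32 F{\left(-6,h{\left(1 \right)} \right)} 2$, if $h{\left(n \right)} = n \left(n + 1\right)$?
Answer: $576$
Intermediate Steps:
$h{\left(n \right)} = n \left(1 + n\right)$
$- 32 F{\left(-6,h{\left(1 \right)} \right)} 2 = - 32 \left(-3 - 6\right) 2 = \left(-32\right) \left(-9\right) 2 = 288 \cdot 2 = 576$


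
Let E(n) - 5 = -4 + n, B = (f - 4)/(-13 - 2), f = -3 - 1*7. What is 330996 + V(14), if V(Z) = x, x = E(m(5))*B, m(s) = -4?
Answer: 1654966/5 ≈ 3.3099e+5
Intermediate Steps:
f = -10 (f = -3 - 7 = -10)
B = 14/15 (B = (-10 - 4)/(-13 - 2) = -14/(-15) = -14*(-1/15) = 14/15 ≈ 0.93333)
E(n) = 1 + n (E(n) = 5 + (-4 + n) = 1 + n)
x = -14/5 (x = (1 - 4)*(14/15) = -3*14/15 = -14/5 ≈ -2.8000)
V(Z) = -14/5
330996 + V(14) = 330996 - 14/5 = 1654966/5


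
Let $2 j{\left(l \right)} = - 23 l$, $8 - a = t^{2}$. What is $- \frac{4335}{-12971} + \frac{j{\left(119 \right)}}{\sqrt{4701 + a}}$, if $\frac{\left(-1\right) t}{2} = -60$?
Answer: $\frac{255}{763} + \frac{2737 i \sqrt{9691}}{19382} \approx 0.33421 + 13.901 i$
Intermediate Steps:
$t = 120$ ($t = \left(-2\right) \left(-60\right) = 120$)
$a = -14392$ ($a = 8 - 120^{2} = 8 - 14400 = -14392$)
$j{\left(l \right)} = - \frac{23 l}{2}$ ($j{\left(l \right)} = \frac{\left(-23\right) l}{2} = - \frac{23 l}{2}$)
$- \frac{4335}{-12971} + \frac{j{\left(119 \right)}}{\sqrt{4701 + a}} = - \frac{4335}{-12971} + \frac{\left(- \frac{23}{2}\right) 119}{\sqrt{4701 - 14392}} = \left(-4335\right) \left(- \frac{1}{12971}\right) - \frac{2737}{2 \sqrt{-9691}} = \frac{255}{763} - \frac{2737}{2 i \sqrt{9691}} = \frac{255}{763} - \frac{2737 \left(- \frac{i \sqrt{9691}}{9691}\right)}{2} = \frac{255}{763} + \frac{2737 i \sqrt{9691}}{19382}$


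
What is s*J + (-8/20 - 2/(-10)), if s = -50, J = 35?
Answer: -8751/5 ≈ -1750.2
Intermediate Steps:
s*J + (-8/20 - 2/(-10)) = -50*35 + (-8/20 - 2/(-10)) = -1750 + (-8*1/20 - 2*(-1/10)) = -1750 + (-2/5 + 1/5) = -1750 - 1/5 = -8751/5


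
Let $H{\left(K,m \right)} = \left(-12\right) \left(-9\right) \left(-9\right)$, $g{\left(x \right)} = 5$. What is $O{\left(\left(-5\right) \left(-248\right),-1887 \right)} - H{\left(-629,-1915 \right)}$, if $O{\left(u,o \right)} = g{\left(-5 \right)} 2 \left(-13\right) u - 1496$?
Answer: $-161724$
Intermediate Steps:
$H{\left(K,m \right)} = -972$ ($H{\left(K,m \right)} = 108 \left(-9\right) = -972$)
$O{\left(u,o \right)} = -1496 - 130 u$ ($O{\left(u,o \right)} = 5 \cdot 2 \left(-13\right) u - 1496 = 10 \left(-13\right) u - 1496 = - 130 u - 1496 = -1496 - 130 u$)
$O{\left(\left(-5\right) \left(-248\right),-1887 \right)} - H{\left(-629,-1915 \right)} = \left(-1496 - 130 \left(\left(-5\right) \left(-248\right)\right)\right) - -972 = \left(-1496 - 161200\right) + 972 = -162696 + 972 = -161724$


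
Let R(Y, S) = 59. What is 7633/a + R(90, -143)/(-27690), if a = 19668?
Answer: 11677631/30255940 ≈ 0.38596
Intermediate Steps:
7633/a + R(90, -143)/(-27690) = 7633/19668 + 59/(-27690) = 7633*(1/19668) + 59*(-1/27690) = 7633/19668 - 59/27690 = 11677631/30255940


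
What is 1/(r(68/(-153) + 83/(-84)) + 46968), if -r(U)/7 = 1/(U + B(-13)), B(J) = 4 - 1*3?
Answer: 109/5121276 ≈ 2.1284e-5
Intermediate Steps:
B(J) = 1 (B(J) = 4 - 3 = 1)
r(U) = -7/(1 + U) (r(U) = -7/(U + 1) = -7/(1 + U))
1/(r(68/(-153) + 83/(-84)) + 46968) = 1/(-7/(1 + (68/(-153) + 83/(-84))) + 46968) = 1/(-7/(1 + (68*(-1/153) + 83*(-1/84))) + 46968) = 1/(-7/(1 + (-4/9 - 83/84)) + 46968) = 1/(-7/(1 - 361/252) + 46968) = 1/(-7/(-109/252) + 46968) = 1/(-7*(-252/109) + 46968) = 1/(1764/109 + 46968) = 1/(5121276/109) = 109/5121276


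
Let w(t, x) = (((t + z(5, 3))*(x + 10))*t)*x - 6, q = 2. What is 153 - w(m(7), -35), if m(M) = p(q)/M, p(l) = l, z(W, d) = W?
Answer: -8137/7 ≈ -1162.4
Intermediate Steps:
m(M) = 2/M
w(t, x) = -6 + t*x*(5 + t)*(10 + x) (w(t, x) = (((t + 5)*(x + 10))*t)*x - 6 = (((5 + t)*(10 + x))*t)*x - 6 = (t*(5 + t)*(10 + x))*x - 6 = t*x*(5 + t)*(10 + x) - 6 = -6 + t*x*(5 + t)*(10 + x))
153 - w(m(7), -35) = 153 - (-6 + (2/7)²*(-35)² + 5*(2/7)*(-35)² + 10*(-35)*(2/7)² + 50*(2/7)*(-35)) = 153 - (-6 + (2*(⅐))²*1225 + 5*(2*(⅐))*1225 + 10*(-35)*(2*(⅐))² + 50*(2*(⅐))*(-35)) = 153 - (-6 + (2/7)²*1225 + 5*(2/7)*1225 + 10*(-35)*(2/7)² + 50*(2/7)*(-35)) = 153 - (-6 + (4/49)*1225 + 1750 + 10*(-35)*(4/49) - 500) = 153 - (-6 + 100 + 1750 - 200/7 - 500) = 153 - 1*9208/7 = 153 - 9208/7 = -8137/7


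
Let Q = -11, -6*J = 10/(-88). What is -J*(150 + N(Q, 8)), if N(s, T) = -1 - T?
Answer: -235/88 ≈ -2.6705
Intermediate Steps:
J = 5/264 (J = -5/(3*(-88)) = -5*(-1)/(3*88) = -⅙*(-5/44) = 5/264 ≈ 0.018939)
-J*(150 + N(Q, 8)) = -5*(150 + (-1 - 1*8))/264 = -5*(150 + (-1 - 8))/264 = -5*(150 - 9)/264 = -5*141/264 = -1*235/88 = -235/88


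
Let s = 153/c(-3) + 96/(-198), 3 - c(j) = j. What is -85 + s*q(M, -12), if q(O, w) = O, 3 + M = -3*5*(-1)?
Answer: 2367/11 ≈ 215.18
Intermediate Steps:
M = 12 (M = -3 - 3*5*(-1) = -3 - 15*(-1) = -3 + 15 = 12)
c(j) = 3 - j
s = 1651/66 (s = 153/(3 - 1*(-3)) + 96/(-198) = 153/(3 + 3) + 96*(-1/198) = 153/6 - 16/33 = 153*(⅙) - 16/33 = 51/2 - 16/33 = 1651/66 ≈ 25.015)
-85 + s*q(M, -12) = -85 + (1651/66)*12 = -85 + 3302/11 = 2367/11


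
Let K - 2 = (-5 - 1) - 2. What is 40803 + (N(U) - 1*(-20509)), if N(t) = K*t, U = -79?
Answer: 61786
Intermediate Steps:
K = -6 (K = 2 + ((-5 - 1) - 2) = 2 + (-6 - 2) = 2 - 8 = -6)
N(t) = -6*t
40803 + (N(U) - 1*(-20509)) = 40803 + (-6*(-79) - 1*(-20509)) = 40803 + (474 + 20509) = 40803 + 20983 = 61786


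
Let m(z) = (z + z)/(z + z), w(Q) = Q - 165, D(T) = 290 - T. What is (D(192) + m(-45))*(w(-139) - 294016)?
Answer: -29137680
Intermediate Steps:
w(Q) = -165 + Q
m(z) = 1 (m(z) = (2*z)/((2*z)) = (2*z)*(1/(2*z)) = 1)
(D(192) + m(-45))*(w(-139) - 294016) = ((290 - 1*192) + 1)*((-165 - 139) - 294016) = ((290 - 192) + 1)*(-304 - 294016) = (98 + 1)*(-294320) = 99*(-294320) = -29137680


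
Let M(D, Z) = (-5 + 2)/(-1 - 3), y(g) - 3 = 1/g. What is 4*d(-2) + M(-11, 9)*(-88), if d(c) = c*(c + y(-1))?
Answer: -66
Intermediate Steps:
y(g) = 3 + 1/g
d(c) = c*(2 + c) (d(c) = c*(c + (3 + 1/(-1))) = c*(c + (3 - 1)) = c*(c + 2) = c*(2 + c))
M(D, Z) = 3/4 (M(D, Z) = -3/(-4) = -3*(-1/4) = 3/4)
4*d(-2) + M(-11, 9)*(-88) = 4*(-2*(2 - 2)) + (3/4)*(-88) = 4*(-2*0) - 66 = 4*0 - 66 = 0 - 66 = -66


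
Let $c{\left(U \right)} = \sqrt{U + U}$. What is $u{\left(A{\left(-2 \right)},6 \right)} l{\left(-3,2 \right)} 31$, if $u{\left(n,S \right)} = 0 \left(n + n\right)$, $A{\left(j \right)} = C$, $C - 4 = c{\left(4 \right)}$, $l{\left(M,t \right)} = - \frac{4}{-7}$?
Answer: $0$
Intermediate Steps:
$l{\left(M,t \right)} = \frac{4}{7}$ ($l{\left(M,t \right)} = \left(-4\right) \left(- \frac{1}{7}\right) = \frac{4}{7}$)
$c{\left(U \right)} = \sqrt{2} \sqrt{U}$ ($c{\left(U \right)} = \sqrt{2 U} = \sqrt{2} \sqrt{U}$)
$C = 4 + 2 \sqrt{2}$ ($C = 4 + \sqrt{2} \sqrt{4} = 4 + \sqrt{2} \cdot 2 = 4 + 2 \sqrt{2} \approx 6.8284$)
$A{\left(j \right)} = 4 + 2 \sqrt{2}$
$u{\left(n,S \right)} = 0$ ($u{\left(n,S \right)} = 0 \cdot 2 n = 0$)
$u{\left(A{\left(-2 \right)},6 \right)} l{\left(-3,2 \right)} 31 = 0 \cdot \frac{4}{7} \cdot 31 = 0 \cdot 31 = 0$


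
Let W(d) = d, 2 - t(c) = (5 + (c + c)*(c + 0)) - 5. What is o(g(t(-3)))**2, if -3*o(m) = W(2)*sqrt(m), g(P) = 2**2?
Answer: 16/9 ≈ 1.7778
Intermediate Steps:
t(c) = 2 - 2*c**2 (t(c) = 2 - ((5 + (c + c)*(c + 0)) - 5) = 2 - ((5 + (2*c)*c) - 5) = 2 - ((5 + 2*c**2) - 5) = 2 - 2*c**2)
g(P) = 4
o(m) = -2*sqrt(m)/3
o(g(t(-3)))**2 = (-2*sqrt(4)/3)**2 = (-2/3*2)**2 = (-4/3)**2 = 16/9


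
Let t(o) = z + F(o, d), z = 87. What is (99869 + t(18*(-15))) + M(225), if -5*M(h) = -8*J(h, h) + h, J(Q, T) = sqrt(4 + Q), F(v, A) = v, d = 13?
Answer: 99641 + 8*sqrt(229)/5 ≈ 99665.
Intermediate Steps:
t(o) = 87 + o
M(h) = -h/5 + 8*sqrt(4 + h)/5 (M(h) = -(-8*sqrt(4 + h) + h)/5 = -(h - 8*sqrt(4 + h))/5 = -h/5 + 8*sqrt(4 + h)/5)
(99869 + t(18*(-15))) + M(225) = (99869 + (87 + 18*(-15))) + (-1/5*225 + 8*sqrt(4 + 225)/5) = (99869 + (87 - 270)) + (-45 + 8*sqrt(229)/5) = (99869 - 183) + (-45 + 8*sqrt(229)/5) = 99686 + (-45 + 8*sqrt(229)/5) = 99641 + 8*sqrt(229)/5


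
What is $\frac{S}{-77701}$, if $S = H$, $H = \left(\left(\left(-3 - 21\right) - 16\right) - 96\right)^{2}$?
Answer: $- \frac{18496}{77701} \approx -0.23804$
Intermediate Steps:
$H = 18496$ ($H = \left(\left(-24 - 16\right) - 96\right)^{2} = \left(-40 - 96\right)^{2} = \left(-136\right)^{2} = 18496$)
$S = 18496$
$\frac{S}{-77701} = \frac{18496}{-77701} = 18496 \left(- \frac{1}{77701}\right) = - \frac{18496}{77701}$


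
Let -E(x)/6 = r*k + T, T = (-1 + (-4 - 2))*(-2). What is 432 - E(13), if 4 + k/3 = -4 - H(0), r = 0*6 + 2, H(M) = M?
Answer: 228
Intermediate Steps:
T = 14 (T = (-1 - 6)*(-2) = -7*(-2) = 14)
r = 2 (r = 0 + 2 = 2)
k = -24 (k = -12 + 3*(-4 - 1*0) = -12 + 3*(-4 + 0) = -12 + 3*(-4) = -12 - 12 = -24)
E(x) = 204 (E(x) = -6*(2*(-24) + 14) = -6*(-48 + 14) = -6*(-34) = 204)
432 - E(13) = 432 - 1*204 = 432 - 204 = 228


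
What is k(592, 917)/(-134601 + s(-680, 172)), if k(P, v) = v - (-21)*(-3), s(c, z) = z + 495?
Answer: -427/66967 ≈ -0.0063763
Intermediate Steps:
s(c, z) = 495 + z
k(P, v) = -63 + v (k(P, v) = v - 1*63 = v - 63 = -63 + v)
k(592, 917)/(-134601 + s(-680, 172)) = (-63 + 917)/(-134601 + (495 + 172)) = 854/(-134601 + 667) = 854/(-133934) = 854*(-1/133934) = -427/66967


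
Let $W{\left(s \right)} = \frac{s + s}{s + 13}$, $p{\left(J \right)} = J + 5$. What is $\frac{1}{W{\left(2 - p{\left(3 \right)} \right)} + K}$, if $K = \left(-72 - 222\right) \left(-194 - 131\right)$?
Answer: $\frac{7}{668838} \approx 1.0466 \cdot 10^{-5}$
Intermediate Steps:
$p{\left(J \right)} = 5 + J$
$K = 95550$ ($K = \left(-294\right) \left(-325\right) = 95550$)
$W{\left(s \right)} = \frac{2 s}{13 + s}$
$\frac{1}{W{\left(2 - p{\left(3 \right)} \right)} + K} = \frac{1}{\frac{2 \left(2 - \left(5 + 3\right)\right)}{13 + \left(2 - \left(5 + 3\right)\right)} + 95550} = \frac{1}{\frac{2 \left(2 - 8\right)}{13 + \left(2 - 8\right)} + 95550} = \frac{1}{2 \left(-6\right) \frac{1}{13 - 6} + 95550} = \frac{1}{2 \left(-6\right) \frac{1}{7} + 95550} = \frac{1}{- \frac{12}{7} + 95550} = \frac{1}{\frac{668838}{7}} = \frac{7}{668838}$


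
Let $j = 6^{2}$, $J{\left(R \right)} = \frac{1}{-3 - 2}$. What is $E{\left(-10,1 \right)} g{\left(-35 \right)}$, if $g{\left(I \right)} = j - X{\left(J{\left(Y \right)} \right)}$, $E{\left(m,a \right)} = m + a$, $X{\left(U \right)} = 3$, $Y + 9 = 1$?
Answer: $-297$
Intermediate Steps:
$Y = -8$ ($Y = -9 + 1 = -8$)
$J{\left(R \right)} = - \frac{1}{5}$ ($J{\left(R \right)} = \frac{1}{-5} = - \frac{1}{5}$)
$j = 36$
$E{\left(m,a \right)} = a + m$
$g{\left(I \right)} = 33$ ($g{\left(I \right)} = 36 - 3 = 33$)
$E{\left(-10,1 \right)} g{\left(-35 \right)} = \left(1 - 10\right) 33 = \left(-9\right) 33 = -297$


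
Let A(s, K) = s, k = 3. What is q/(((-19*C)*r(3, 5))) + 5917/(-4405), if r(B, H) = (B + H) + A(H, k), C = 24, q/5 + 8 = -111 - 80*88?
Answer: 122600999/26112840 ≈ 4.6950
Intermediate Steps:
q = -35795 (q = -40 + 5*(-111 - 80*88) = -40 + 5*(-111 - 7040) = -40 + 5*(-7151) = -40 - 35755 = -35795)
r(B, H) = B + 2*H (r(B, H) = (B + H) + H = B + 2*H)
q/(((-19*C)*r(3, 5))) + 5917/(-4405) = -35795*(-1/(456*(3 + 2*5))) + 5917/(-4405) = -35795*(-1/(456*(3 + 10))) + 5917*(-1/4405) = -35795/((-456*13)) - 5917/4405 = -35795/(-5928) - 5917/4405 = -35795*(-1/5928) - 5917/4405 = 35795/5928 - 5917/4405 = 122600999/26112840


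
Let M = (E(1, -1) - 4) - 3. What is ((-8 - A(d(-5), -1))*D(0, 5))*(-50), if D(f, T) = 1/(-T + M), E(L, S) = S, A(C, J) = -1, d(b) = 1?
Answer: -350/13 ≈ -26.923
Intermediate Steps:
M = -8 (M = (-1 - 4) - 3 = -5 - 3 = -8)
D(f, T) = 1/(-8 - T) (D(f, T) = 1/(-T - 8) = 1/(-8 - T))
((-8 - A(d(-5), -1))*D(0, 5))*(-50) = ((-8 - 1*(-1))*(-1/(8 + 5)))*(-50) = ((-8 + 1)*(-1/13))*(-50) = -(-7)/13*(-50) = -7*(-1/13)*(-50) = (7/13)*(-50) = -350/13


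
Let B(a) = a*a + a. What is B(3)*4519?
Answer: 54228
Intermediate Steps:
B(a) = a + a² (B(a) = a² + a = a + a²)
B(3)*4519 = (3*(1 + 3))*4519 = (3*4)*4519 = 12*4519 = 54228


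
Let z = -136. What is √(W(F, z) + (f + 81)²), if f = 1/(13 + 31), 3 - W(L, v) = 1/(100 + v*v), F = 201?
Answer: √274812561700517/204556 ≈ 81.041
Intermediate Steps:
W(L, v) = 3 - 1/(100 + v²) (W(L, v) = 3 - 1/(100 + v*v) = 3 - 1/(100 + v²))
f = 1/44 ≈ 0.022727
√(W(F, z) + (f + 81)²) = √((299 + 3*(-136)²)/(100 + (-136)²) + (1/44 + 81)²) = √((299 + 3*18496)/(100 + 18496) + (3565/44)²) = √((299 + 55488)/18596 + 12709225/1936) = √((1/18596)*55787 + 12709225/1936) = √(55787/18596 + 12709225/1936) = √(59112187933/9000464) = √274812561700517/204556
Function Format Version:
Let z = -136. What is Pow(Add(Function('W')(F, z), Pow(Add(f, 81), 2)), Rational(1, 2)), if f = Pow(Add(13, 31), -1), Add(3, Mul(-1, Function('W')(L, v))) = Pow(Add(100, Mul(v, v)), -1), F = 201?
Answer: Mul(Rational(1, 204556), Pow(274812561700517, Rational(1, 2))) ≈ 81.041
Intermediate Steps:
Function('W')(L, v) = Add(3, Mul(-1, Pow(Add(100, Pow(v, 2)), -1))) (Function('W')(L, v) = Add(3, Mul(-1, Pow(Add(100, Mul(v, v)), -1))) = Add(3, Mul(-1, Pow(Add(100, Pow(v, 2)), -1))))
f = Rational(1, 44) (f = Pow(44, -1) = Rational(1, 44) ≈ 0.022727)
Pow(Add(Function('W')(F, z), Pow(Add(f, 81), 2)), Rational(1, 2)) = Pow(Add(Mul(Pow(Add(100, Pow(-136, 2)), -1), Add(299, Mul(3, Pow(-136, 2)))), Pow(Add(Rational(1, 44), 81), 2)), Rational(1, 2)) = Pow(Add(Mul(Pow(Add(100, 18496), -1), Add(299, Mul(3, 18496))), Pow(Rational(3565, 44), 2)), Rational(1, 2)) = Pow(Add(Mul(Pow(18596, -1), Add(299, 55488)), Rational(12709225, 1936)), Rational(1, 2)) = Pow(Add(Mul(Rational(1, 18596), 55787), Rational(12709225, 1936)), Rational(1, 2)) = Pow(Add(Rational(55787, 18596), Rational(12709225, 1936)), Rational(1, 2)) = Pow(Rational(59112187933, 9000464), Rational(1, 2)) = Mul(Rational(1, 204556), Pow(274812561700517, Rational(1, 2)))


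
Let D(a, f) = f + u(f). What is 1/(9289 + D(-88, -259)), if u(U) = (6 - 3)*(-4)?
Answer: 1/9018 ≈ 0.00011089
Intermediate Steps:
u(U) = -12 (u(U) = 3*(-4) = -12)
D(a, f) = -12 + f (D(a, f) = f - 12 = -12 + f)
1/(9289 + D(-88, -259)) = 1/(9289 + (-12 - 259)) = 1/(9289 - 271) = 1/9018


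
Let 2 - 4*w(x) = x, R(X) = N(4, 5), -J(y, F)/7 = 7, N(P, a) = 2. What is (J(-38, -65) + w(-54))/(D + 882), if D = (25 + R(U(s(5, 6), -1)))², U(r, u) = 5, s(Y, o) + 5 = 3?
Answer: -35/1611 ≈ -0.021726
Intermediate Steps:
s(Y, o) = -2 (s(Y, o) = -5 + 3 = -2)
J(y, F) = -49 (J(y, F) = -7*7 = -49)
R(X) = 2
w(x) = ½ - x/4
D = 729 (D = (25 + 2)² = 27² = 729)
(J(-38, -65) + w(-54))/(D + 882) = (-49 + (½ - ¼*(-54)))/(729 + 882) = (-49 + (½ + 27/2))/1611 = (-49 + 14)*(1/1611) = -35*1/1611 = -35/1611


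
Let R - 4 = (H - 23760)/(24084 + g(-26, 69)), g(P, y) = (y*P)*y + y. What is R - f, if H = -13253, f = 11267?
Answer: -1122129466/99633 ≈ -11263.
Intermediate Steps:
g(P, y) = y + P*y**2 (g(P, y) = (P*y)*y + y = P*y**2 + y = y + P*y**2)
R = 435545/99633 (R = 4 + (-13253 - 23760)/(24084 + 69*(1 - 26*69)) = 4 - 37013/(24084 + 69*(1 - 1794)) = 4 - 37013/(24084 + 69*(-1793)) = 4 - 37013/(24084 - 123717) = 4 - 37013/(-99633) = 4 - 37013*(-1/99633) = 4 + 37013/99633 = 435545/99633 ≈ 4.3715)
R - f = 435545/99633 - 1*11267 = 435545/99633 - 11267 = -1122129466/99633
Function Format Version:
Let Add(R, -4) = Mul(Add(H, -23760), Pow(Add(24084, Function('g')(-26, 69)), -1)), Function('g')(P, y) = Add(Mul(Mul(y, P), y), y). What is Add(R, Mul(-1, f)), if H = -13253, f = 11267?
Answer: Rational(-1122129466, 99633) ≈ -11263.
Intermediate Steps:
Function('g')(P, y) = Add(y, Mul(P, Pow(y, 2))) (Function('g')(P, y) = Add(Mul(Mul(P, y), y), y) = Add(Mul(P, Pow(y, 2)), y) = Add(y, Mul(P, Pow(y, 2))))
R = Rational(435545, 99633) (R = Add(4, Mul(Add(-13253, -23760), Pow(Add(24084, Mul(69, Add(1, Mul(-26, 69)))), -1))) = Add(4, Mul(-37013, Pow(Add(24084, Mul(69, Add(1, -1794))), -1))) = Add(4, Mul(-37013, Pow(Add(24084, Mul(69, -1793)), -1))) = Add(4, Mul(-37013, Pow(Add(24084, -123717), -1))) = Add(4, Mul(-37013, Pow(-99633, -1))) = Add(4, Mul(-37013, Rational(-1, 99633))) = Add(4, Rational(37013, 99633)) = Rational(435545, 99633) ≈ 4.3715)
Add(R, Mul(-1, f)) = Add(Rational(435545, 99633), Mul(-1, 11267)) = Add(Rational(435545, 99633), -11267) = Rational(-1122129466, 99633)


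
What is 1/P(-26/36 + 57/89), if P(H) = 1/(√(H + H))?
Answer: I*√11659/267 ≈ 0.40441*I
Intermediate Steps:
P(H) = √2/(2*√H) (P(H) = 1/(√(2*H)) = 1/(√2*√H) = √2/(2*√H))
1/P(-26/36 + 57/89) = 1/(√2/(2*√(-26/36 + 57/89))) = 1/(√2/(2*√(-26*1/36 + 57*(1/89)))) = 1/(√2/(2*√(-13/18 + 57/89))) = 1/(√2/(2*√(-131/1602))) = 1/(√2*(-3*I*√23318/131)/2) = 1/(-3*I*√11659/131) = I*√11659/267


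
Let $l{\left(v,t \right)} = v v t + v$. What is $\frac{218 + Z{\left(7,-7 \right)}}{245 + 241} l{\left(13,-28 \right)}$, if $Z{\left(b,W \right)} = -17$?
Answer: $- \frac{105391}{54} \approx -1951.7$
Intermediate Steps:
$l{\left(v,t \right)} = v + t v^{2}$ ($l{\left(v,t \right)} = v^{2} t + v = t v^{2} + v = v + t v^{2}$)
$\frac{218 + Z{\left(7,-7 \right)}}{245 + 241} l{\left(13,-28 \right)} = \frac{218 - 17}{245 + 241} \cdot 13 \left(1 - 364\right) = \frac{201}{486} \cdot 13 \left(1 - 364\right) = 201 \cdot \frac{1}{486} \cdot 13 \left(-363\right) = \frac{67}{162} \left(-4719\right) = - \frac{105391}{54}$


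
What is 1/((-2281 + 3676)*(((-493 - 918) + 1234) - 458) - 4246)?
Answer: -1/890071 ≈ -1.1235e-6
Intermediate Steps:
1/((-2281 + 3676)*(((-493 - 918) + 1234) - 458) - 4246) = 1/(1395*((-1411 + 1234) - 458) - 4246) = 1/(1395*(-177 - 458) - 4246) = 1/(1395*(-635) - 4246) = 1/(-885825 - 4246) = 1/(-890071) = -1/890071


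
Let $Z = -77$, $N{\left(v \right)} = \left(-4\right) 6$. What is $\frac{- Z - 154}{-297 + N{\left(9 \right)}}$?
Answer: $\frac{77}{321} \approx 0.23988$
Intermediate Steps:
$N{\left(v \right)} = -24$
$\frac{- Z - 154}{-297 + N{\left(9 \right)}} = \frac{\left(-1\right) \left(-77\right) - 154}{-297 - 24} = \frac{77 - 154}{-321} = \left(-77\right) \left(- \frac{1}{321}\right) = \frac{77}{321}$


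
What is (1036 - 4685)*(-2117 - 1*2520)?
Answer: 16920413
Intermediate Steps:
(1036 - 4685)*(-2117 - 1*2520) = -3649*(-2117 - 2520) = -3649*(-4637) = 16920413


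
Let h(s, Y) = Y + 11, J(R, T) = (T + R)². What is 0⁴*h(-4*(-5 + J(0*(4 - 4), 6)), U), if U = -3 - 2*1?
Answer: 0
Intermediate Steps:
U = -5 (U = -3 - 2 = -5)
J(R, T) = (R + T)²
h(s, Y) = 11 + Y
0⁴*h(-4*(-5 + J(0*(4 - 4), 6)), U) = 0⁴*(11 - 5) = 0*6 = 0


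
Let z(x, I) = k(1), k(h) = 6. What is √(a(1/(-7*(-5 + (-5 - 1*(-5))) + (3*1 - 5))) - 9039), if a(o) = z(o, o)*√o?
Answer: √(-1093719 + 22*√33)/11 ≈ 95.068*I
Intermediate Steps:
z(x, I) = 6
a(o) = 6*√o
√(a(1/(-7*(-5 + (-5 - 1*(-5))) + (3*1 - 5))) - 9039) = √(6*√(1/(-7*(-5 + (-5 - 1*(-5))) + (3*1 - 5))) - 9039) = √(6*√(1/(-7*(-5 + (-5 + 5)) + (3 - 5))) - 9039) = √(6*√(1/(-7*(-5 + 0) - 2)) - 9039) = √(6*√(1/(-7*(-5) - 2)) - 9039) = √(6*√(1/(35 - 2)) - 9039) = √(6*√(1/33) - 9039) = √(6*(√33/33) - 9039) = √(2*√33/11 - 9039) = √(-9039 + 2*√33/11)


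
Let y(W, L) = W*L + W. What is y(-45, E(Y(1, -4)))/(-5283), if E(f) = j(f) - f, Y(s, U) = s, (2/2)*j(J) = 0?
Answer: 0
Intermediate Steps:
j(J) = 0
E(f) = -f (E(f) = 0 - f = -f)
y(W, L) = W + L*W (y(W, L) = L*W + W = W + L*W)
y(-45, E(Y(1, -4)))/(-5283) = -45*(1 - 1*1)/(-5283) = -45*(1 - 1)*(-1/5283) = -45*0*(-1/5283) = 0*(-1/5283) = 0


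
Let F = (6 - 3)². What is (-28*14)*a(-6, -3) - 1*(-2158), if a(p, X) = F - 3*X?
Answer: -4898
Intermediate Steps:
F = 9 (F = 3² = 9)
a(p, X) = 9 - 3*X
(-28*14)*a(-6, -3) - 1*(-2158) = (-28*14)*(9 - 3*(-3)) - 1*(-2158) = -392*(9 + 9) + 2158 = -392*18 + 2158 = -7056 + 2158 = -4898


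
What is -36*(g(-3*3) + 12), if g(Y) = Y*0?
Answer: -432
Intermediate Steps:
g(Y) = 0
-36*(g(-3*3) + 12) = -36*(0 + 12) = -36*12 = -432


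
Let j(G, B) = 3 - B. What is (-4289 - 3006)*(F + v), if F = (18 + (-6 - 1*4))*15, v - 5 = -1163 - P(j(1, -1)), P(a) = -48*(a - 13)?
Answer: 10723650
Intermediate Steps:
P(a) = 624 - 48*a (P(a) = -48*(-13 + a) = 624 - 48*a)
v = -1590 (v = 5 + (-1163 - (624 - 48*(3 - 1*(-1)))) = 5 + (-1163 - (624 - 48*(3 + 1))) = 5 + (-1163 - (624 - 48*4)) = 5 + (-1163 - (624 - 192)) = 5 + (-1163 - 1*432) = 5 + (-1163 - 432) = 5 - 1595 = -1590)
F = 120 (F = (18 + (-6 - 4))*15 = (18 - 10)*15 = 8*15 = 120)
(-4289 - 3006)*(F + v) = (-4289 - 3006)*(120 - 1590) = -7295*(-1470) = 10723650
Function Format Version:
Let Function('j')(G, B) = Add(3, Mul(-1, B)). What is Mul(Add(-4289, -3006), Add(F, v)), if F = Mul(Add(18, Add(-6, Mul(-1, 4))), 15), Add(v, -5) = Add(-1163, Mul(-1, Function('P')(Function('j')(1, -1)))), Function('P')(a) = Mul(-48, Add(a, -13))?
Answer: 10723650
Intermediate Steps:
Function('P')(a) = Add(624, Mul(-48, a)) (Function('P')(a) = Mul(-48, Add(-13, a)) = Add(624, Mul(-48, a)))
v = -1590 (v = Add(5, Add(-1163, Mul(-1, Add(624, Mul(-48, Add(3, Mul(-1, -1))))))) = Add(5, Add(-1163, Mul(-1, Add(624, Mul(-48, Add(3, 1)))))) = Add(5, Add(-1163, Mul(-1, Add(624, Mul(-48, 4))))) = Add(5, Add(-1163, Mul(-1, Add(624, -192)))) = Add(5, Add(-1163, Mul(-1, 432))) = Add(5, Add(-1163, -432)) = Add(5, -1595) = -1590)
F = 120 (F = Mul(Add(18, Add(-6, -4)), 15) = Mul(Add(18, -10), 15) = Mul(8, 15) = 120)
Mul(Add(-4289, -3006), Add(F, v)) = Mul(Add(-4289, -3006), Add(120, -1590)) = Mul(-7295, -1470) = 10723650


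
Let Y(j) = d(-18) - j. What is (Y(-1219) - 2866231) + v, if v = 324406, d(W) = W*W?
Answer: -2540282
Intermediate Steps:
d(W) = W²
Y(j) = 324 - j (Y(j) = (-18)² - j = 324 - j)
(Y(-1219) - 2866231) + v = ((324 - 1*(-1219)) - 2866231) + 324406 = ((324 + 1219) - 2866231) + 324406 = (1543 - 2866231) + 324406 = -2864688 + 324406 = -2540282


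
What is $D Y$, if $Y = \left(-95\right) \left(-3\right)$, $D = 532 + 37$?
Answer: $162165$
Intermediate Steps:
$D = 569$
$Y = 285$
$D Y = 569 \cdot 285 = 162165$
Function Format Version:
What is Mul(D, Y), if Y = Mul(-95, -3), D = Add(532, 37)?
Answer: 162165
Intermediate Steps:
D = 569
Y = 285
Mul(D, Y) = Mul(569, 285) = 162165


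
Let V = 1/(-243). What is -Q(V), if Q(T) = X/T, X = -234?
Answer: -56862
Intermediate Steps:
V = -1/243 ≈ -0.0041152
Q(T) = -234/T
-Q(V) = -(-234)/(-1/243) = -(-234)*(-243) = -1*56862 = -56862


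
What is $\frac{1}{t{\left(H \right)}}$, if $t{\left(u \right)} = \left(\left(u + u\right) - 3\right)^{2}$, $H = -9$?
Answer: $\frac{1}{441} \approx 0.0022676$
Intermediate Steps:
$t{\left(u \right)} = \left(-3 + 2 u\right)^{2}$ ($t{\left(u \right)} = \left(2 u - 3\right)^{2} = \left(-3 + 2 u\right)^{2}$)
$\frac{1}{t{\left(H \right)}} = \frac{1}{\left(-3 + 2 \left(-9\right)\right)^{2}} = \frac{1}{\left(-3 - 18\right)^{2}} = \frac{1}{\left(-21\right)^{2}} = \frac{1}{441}$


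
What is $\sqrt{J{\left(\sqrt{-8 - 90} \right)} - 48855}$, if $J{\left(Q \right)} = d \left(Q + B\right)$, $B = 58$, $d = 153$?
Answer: $\sqrt{-39981 + 1071 i \sqrt{2}} \approx 3.787 + 199.99 i$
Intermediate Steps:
$J{\left(Q \right)} = 8874 + 153 Q$ ($J{\left(Q \right)} = 153 \left(Q + 58\right) = 153 \left(58 + Q\right) = 8874 + 153 Q$)
$\sqrt{J{\left(\sqrt{-8 - 90} \right)} - 48855} = \sqrt{\left(8874 + 153 \sqrt{-8 - 90}\right) - 48855} = \sqrt{\left(8874 + 153 \sqrt{-98}\right) - 48855} = \sqrt{\left(8874 + 153 \cdot 7 i \sqrt{2}\right) - 48855} = \sqrt{\left(8874 + 1071 i \sqrt{2}\right) - 48855} = \sqrt{-39981 + 1071 i \sqrt{2}}$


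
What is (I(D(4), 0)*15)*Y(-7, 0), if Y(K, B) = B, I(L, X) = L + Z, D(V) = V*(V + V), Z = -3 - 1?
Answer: 0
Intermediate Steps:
Z = -4
D(V) = 2*V² (D(V) = V*(2*V) = 2*V²)
I(L, X) = -4 + L (I(L, X) = L - 4 = -4 + L)
(I(D(4), 0)*15)*Y(-7, 0) = ((-4 + 2*4²)*15)*0 = ((-4 + 2*16)*15)*0 = ((-4 + 32)*15)*0 = (28*15)*0 = 420*0 = 0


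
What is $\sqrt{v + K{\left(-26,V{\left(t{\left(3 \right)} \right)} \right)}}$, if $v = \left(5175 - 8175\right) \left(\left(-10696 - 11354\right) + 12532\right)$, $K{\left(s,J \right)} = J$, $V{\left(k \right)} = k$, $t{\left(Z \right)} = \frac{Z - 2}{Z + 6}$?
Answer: $\frac{\sqrt{256986001}}{3} \approx 5343.6$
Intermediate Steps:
$t{\left(Z \right)} = \frac{-2 + Z}{6 + Z}$
$v = 28554000$ ($v = - 3000 \left(-22050 + 12532\right) = \left(-3000\right) \left(-9518\right) = 28554000$)
$\sqrt{v + K{\left(-26,V{\left(t{\left(3 \right)} \right)} \right)}} = \sqrt{28554000 + \frac{-2 + 3}{6 + 3}} = \sqrt{28554000 + \frac{1}{9} \cdot 1} = \sqrt{28554000 + \frac{1}{9}} = \sqrt{\frac{256986001}{9}} = \frac{\sqrt{256986001}}{3}$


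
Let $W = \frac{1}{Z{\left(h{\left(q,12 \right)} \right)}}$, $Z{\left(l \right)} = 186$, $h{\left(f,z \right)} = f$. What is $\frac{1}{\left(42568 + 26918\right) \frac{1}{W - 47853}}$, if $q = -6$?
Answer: $- \frac{8900657}{12924396} \approx -0.68867$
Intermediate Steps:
$W = \frac{1}{186} \approx 0.0053763$
$\frac{1}{\left(42568 + 26918\right) \frac{1}{W - 47853}} = \frac{1}{\left(42568 + 26918\right) \frac{1}{\frac{1}{186} - 47853}} = \frac{1}{69486 \frac{1}{- \frac{8900657}{186}}} = \frac{1}{69486 \left(- \frac{186}{8900657}\right)} = \frac{1}{- \frac{12924396}{8900657}} = - \frac{8900657}{12924396}$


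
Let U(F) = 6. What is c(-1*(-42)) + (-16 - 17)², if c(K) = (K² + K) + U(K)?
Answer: 2901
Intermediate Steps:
c(K) = 6 + K + K² (c(K) = (K² + K) + 6 = (K + K²) + 6 = 6 + K + K²)
c(-1*(-42)) + (-16 - 17)² = (6 - 1*(-42) + (-1*(-42))²) + (-16 - 17)² = (6 + 42 + 42²) + (-33)² = (6 + 42 + 1764) + 1089 = 1812 + 1089 = 2901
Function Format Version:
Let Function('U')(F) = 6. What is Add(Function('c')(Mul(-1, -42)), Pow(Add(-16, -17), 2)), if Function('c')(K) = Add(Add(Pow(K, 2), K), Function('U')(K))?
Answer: 2901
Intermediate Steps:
Function('c')(K) = Add(6, K, Pow(K, 2)) (Function('c')(K) = Add(Add(Pow(K, 2), K), 6) = Add(Add(K, Pow(K, 2)), 6) = Add(6, K, Pow(K, 2)))
Add(Function('c')(Mul(-1, -42)), Pow(Add(-16, -17), 2)) = Add(Add(6, Mul(-1, -42), Pow(Mul(-1, -42), 2)), Pow(Add(-16, -17), 2)) = Add(Add(6, 42, Pow(42, 2)), Pow(-33, 2)) = Add(Add(6, 42, 1764), 1089) = Add(1812, 1089) = 2901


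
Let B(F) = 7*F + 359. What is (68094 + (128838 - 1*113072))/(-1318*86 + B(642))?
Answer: -16772/21699 ≈ -0.77294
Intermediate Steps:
B(F) = 359 + 7*F
(68094 + (128838 - 1*113072))/(-1318*86 + B(642)) = (68094 + (128838 - 1*113072))/(-1318*86 + (359 + 7*642)) = (68094 + (128838 - 113072))/(-113348 + (359 + 4494)) = (68094 + 15766)/(-113348 + 4853) = 83860/(-108495) = 83860*(-1/108495) = -16772/21699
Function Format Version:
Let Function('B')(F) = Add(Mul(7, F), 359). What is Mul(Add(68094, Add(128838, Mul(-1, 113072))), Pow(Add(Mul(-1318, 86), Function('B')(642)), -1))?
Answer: Rational(-16772, 21699) ≈ -0.77294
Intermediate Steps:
Function('B')(F) = Add(359, Mul(7, F))
Mul(Add(68094, Add(128838, Mul(-1, 113072))), Pow(Add(Mul(-1318, 86), Function('B')(642)), -1)) = Mul(Add(68094, Add(128838, Mul(-1, 113072))), Pow(Add(Mul(-1318, 86), Add(359, Mul(7, 642))), -1)) = Mul(Add(68094, Add(128838, -113072)), Pow(Add(-113348, Add(359, 4494)), -1)) = Mul(Add(68094, 15766), Pow(Add(-113348, 4853), -1)) = Mul(83860, Pow(-108495, -1)) = Mul(83860, Rational(-1, 108495)) = Rational(-16772, 21699)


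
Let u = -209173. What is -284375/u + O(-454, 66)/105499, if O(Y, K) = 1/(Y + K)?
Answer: 11640495703327/8562206422876 ≈ 1.3595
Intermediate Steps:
O(Y, K) = 1/(K + Y)
-284375/u + O(-454, 66)/105499 = -284375/(-209173) + 1/((66 - 454)*105499) = -284375*(-1/209173) + (1/105499)/(-388) = 284375/209173 - 1/388*1/105499 = 284375/209173 - 1/40933612 = 11640495703327/8562206422876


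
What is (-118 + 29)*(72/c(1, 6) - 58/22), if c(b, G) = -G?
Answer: 14329/11 ≈ 1302.6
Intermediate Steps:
(-118 + 29)*(72/c(1, 6) - 58/22) = (-118 + 29)*(72/((-1*6)) - 58/22) = -89*(72/(-6) - 58*1/22) = -89*(72*(-1/6) - 29/11) = -89*(-12 - 29/11) = -89*(-161/11) = 14329/11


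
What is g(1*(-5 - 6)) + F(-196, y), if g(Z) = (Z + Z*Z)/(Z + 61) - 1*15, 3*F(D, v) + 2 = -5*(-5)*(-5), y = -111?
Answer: -827/15 ≈ -55.133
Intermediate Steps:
F(D, v) = -127/3 (F(D, v) = -⅔ + (-5*(-5)*(-5))/3 = -⅔ + (25*(-5))/3 = -⅔ + (⅓)*(-125) = -⅔ - 125/3 = -127/3)
g(Z) = -15 + (Z + Z²)/(61 + Z) (g(Z) = (Z + Z²)/(61 + Z) - 15 = -15 + (Z + Z²)/(61 + Z))
g(1*(-5 - 6)) + F(-196, y) = (-915 + (1*(-5 - 6))² - 14*(-5 - 6))/(61 + 1*(-5 - 6)) - 127/3 = (-915 + (1*(-11))² - 14*(-11))/(61 + 1*(-11)) - 127/3 = (-915 + (-11)² - 14*(-11))/(61 - 11) - 127/3 = (-915 + 121 + 154)/50 - 127/3 = (1/50)*(-640) - 127/3 = -64/5 - 127/3 = -827/15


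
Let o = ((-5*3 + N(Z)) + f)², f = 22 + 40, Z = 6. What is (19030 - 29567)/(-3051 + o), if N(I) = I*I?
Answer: -10537/3838 ≈ -2.7454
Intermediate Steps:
N(I) = I²
f = 62
o = 6889 (o = ((-5*3 + 6²) + 62)² = ((-15 + 36) + 62)² = (21 + 62)² = 83² = 6889)
(19030 - 29567)/(-3051 + o) = (19030 - 29567)/(-3051 + 6889) = -10537/3838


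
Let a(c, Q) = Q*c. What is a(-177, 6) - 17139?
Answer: -18201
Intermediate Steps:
a(-177, 6) - 17139 = 6*(-177) - 17139 = -1062 - 17139 = -18201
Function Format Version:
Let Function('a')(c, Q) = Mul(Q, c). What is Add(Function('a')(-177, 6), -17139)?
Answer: -18201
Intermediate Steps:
Add(Function('a')(-177, 6), -17139) = Add(Mul(6, -177), -17139) = Add(-1062, -17139) = -18201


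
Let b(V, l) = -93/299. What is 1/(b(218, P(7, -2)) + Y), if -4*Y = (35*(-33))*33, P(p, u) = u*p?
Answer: 1196/11396013 ≈ 0.00010495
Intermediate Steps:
P(p, u) = p*u
Y = 38115/4 (Y = -35*(-33)*33/4 = -(-1155)*33/4 = -1/4*(-38115) = 38115/4 ≈ 9528.8)
b(V, l) = -93/299 (b(V, l) = -93*1/299 = -93/299)
1/(b(218, P(7, -2)) + Y) = 1/(-93/299 + 38115/4) = 1/(11396013/1196) = 1196/11396013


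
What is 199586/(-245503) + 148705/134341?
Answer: 9694940789/32981118523 ≈ 0.29395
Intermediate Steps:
199586/(-245503) + 148705/134341 = 199586*(-1/245503) + 148705*(1/134341) = -199586/245503 + 148705/134341 = 9694940789/32981118523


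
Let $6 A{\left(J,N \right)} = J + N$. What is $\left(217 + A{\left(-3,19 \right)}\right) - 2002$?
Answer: $- \frac{5347}{3} \approx -1782.3$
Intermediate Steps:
$A{\left(J,N \right)} = \frac{J}{6} + \frac{N}{6}$ ($A{\left(J,N \right)} = \frac{J + N}{6} = \frac{J}{6} + \frac{N}{6}$)
$\left(217 + A{\left(-3,19 \right)}\right) - 2002 = \left(217 + \left(\frac{1}{6} \left(-3\right) + \frac{1}{6} \cdot 19\right)\right) - 2002 = \left(217 + \left(- \frac{1}{2} + \frac{19}{6}\right)\right) - 2002 = \left(217 + \frac{8}{3}\right) - 2002 = \frac{659}{3} - 2002 = - \frac{5347}{3}$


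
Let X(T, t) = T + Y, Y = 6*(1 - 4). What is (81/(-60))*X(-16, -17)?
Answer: 459/10 ≈ 45.900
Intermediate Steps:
Y = -18 (Y = 6*(-3) = -18)
X(T, t) = -18 + T (X(T, t) = T - 18 = -18 + T)
(81/(-60))*X(-16, -17) = (81/(-60))*(-18 - 16) = (81*(-1/60))*(-34) = -27/20*(-34) = 459/10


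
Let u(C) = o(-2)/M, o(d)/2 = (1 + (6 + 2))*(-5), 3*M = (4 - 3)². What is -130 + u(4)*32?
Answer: -8770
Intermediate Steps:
M = ⅓ (M = (4 - 3)²/3 = (⅓)*1² = (⅓)*1 = ⅓ ≈ 0.33333)
o(d) = -90 (o(d) = 2*((1 + (6 + 2))*(-5)) = 2*((1 + 8)*(-5)) = 2*(9*(-5)) = 2*(-45) = -90)
u(C) = -270 (u(C) = -90/⅓ = -90*3 = -270)
-130 + u(4)*32 = -130 - 270*32 = -130 - 8640 = -8770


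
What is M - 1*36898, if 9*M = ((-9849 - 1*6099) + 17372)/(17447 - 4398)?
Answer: -4333336594/117441 ≈ -36898.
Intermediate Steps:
M = 1424/117441 (M = (((-9849 - 1*6099) + 17372)/(17447 - 4398))/9 = (((-9849 - 6099) + 17372)/13049)/9 = ((-15948 + 17372)*(1/13049))/9 = (1424*(1/13049))/9 = (⅑)*(1424/13049) = 1424/117441 ≈ 0.012125)
M - 1*36898 = 1424/117441 - 1*36898 = 1424/117441 - 36898 = -4333336594/117441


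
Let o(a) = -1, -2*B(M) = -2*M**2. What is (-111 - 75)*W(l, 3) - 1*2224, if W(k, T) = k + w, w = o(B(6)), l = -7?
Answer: -736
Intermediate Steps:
B(M) = M**2 (B(M) = -(-1)*M**2 = M**2)
w = -1
W(k, T) = -1 + k (W(k, T) = k - 1 = -1 + k)
(-111 - 75)*W(l, 3) - 1*2224 = (-111 - 75)*(-1 - 7) - 1*2224 = -186*(-8) - 2224 = 1488 - 2224 = -736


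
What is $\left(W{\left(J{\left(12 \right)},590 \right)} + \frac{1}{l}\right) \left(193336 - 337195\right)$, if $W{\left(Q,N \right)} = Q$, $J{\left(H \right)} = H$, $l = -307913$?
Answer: $- \frac{531552531345}{307913} \approx -1.7263 \cdot 10^{6}$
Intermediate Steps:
$\left(W{\left(J{\left(12 \right)},590 \right)} + \frac{1}{l}\right) \left(193336 - 337195\right) = \left(12 + \frac{1}{-307913}\right) \left(193336 - 337195\right) = \left(12 - \frac{1}{307913}\right) \left(-143859\right) = \frac{3694955}{307913} \left(-143859\right) = - \frac{531552531345}{307913}$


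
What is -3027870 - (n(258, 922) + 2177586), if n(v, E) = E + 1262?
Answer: -5207640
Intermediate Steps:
n(v, E) = 1262 + E
-3027870 - (n(258, 922) + 2177586) = -3027870 - ((1262 + 922) + 2177586) = -3027870 - (2184 + 2177586) = -3027870 - 1*2179770 = -3027870 - 2179770 = -5207640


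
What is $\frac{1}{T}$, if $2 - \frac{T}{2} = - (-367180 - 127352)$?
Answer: $- \frac{1}{989060} \approx -1.0111 \cdot 10^{-6}$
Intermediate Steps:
$T = -989060$ ($T = 4 - 2 \left(- (-367180 - 127352)\right) = 4 - 2 \left(\left(-1\right) \left(-494532\right)\right) = 4 - 989064 = -989060$)
$\frac{1}{T} = \frac{1}{-989060} = - \frac{1}{989060}$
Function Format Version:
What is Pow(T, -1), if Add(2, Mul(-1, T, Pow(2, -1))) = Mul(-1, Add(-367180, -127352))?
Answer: Rational(-1, 989060) ≈ -1.0111e-6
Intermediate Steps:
T = -989060 (T = Add(4, Mul(-2, Mul(-1, Add(-367180, -127352)))) = Add(4, Mul(-2, Mul(-1, -494532))) = Add(4, Mul(-2, 494532)) = Add(4, -989064) = -989060)
Pow(T, -1) = Pow(-989060, -1) = Rational(-1, 989060)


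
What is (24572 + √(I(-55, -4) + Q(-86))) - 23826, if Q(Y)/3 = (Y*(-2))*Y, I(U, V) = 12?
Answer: 746 + 2*I*√11091 ≈ 746.0 + 210.63*I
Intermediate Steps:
Q(Y) = -6*Y² (Q(Y) = 3*((Y*(-2))*Y) = 3*((-2*Y)*Y) = 3*(-2*Y²) = -6*Y²)
(24572 + √(I(-55, -4) + Q(-86))) - 23826 = (24572 + √(12 - 6*(-86)²)) - 23826 = (24572 + √(12 - 6*7396)) - 23826 = (24572 + √(12 - 44376)) - 23826 = (24572 + √(-44364)) - 23826 = (24572 + 2*I*√11091) - 23826 = 746 + 2*I*√11091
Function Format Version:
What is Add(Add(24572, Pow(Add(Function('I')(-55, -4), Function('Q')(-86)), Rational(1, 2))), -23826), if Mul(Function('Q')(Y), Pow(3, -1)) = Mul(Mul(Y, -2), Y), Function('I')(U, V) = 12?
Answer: Add(746, Mul(2, I, Pow(11091, Rational(1, 2)))) ≈ Add(746.00, Mul(210.63, I))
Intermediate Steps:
Function('Q')(Y) = Mul(-6, Pow(Y, 2)) (Function('Q')(Y) = Mul(3, Mul(Mul(Y, -2), Y)) = Mul(3, Mul(Mul(-2, Y), Y)) = Mul(3, Mul(-2, Pow(Y, 2))) = Mul(-6, Pow(Y, 2)))
Add(Add(24572, Pow(Add(Function('I')(-55, -4), Function('Q')(-86)), Rational(1, 2))), -23826) = Add(Add(24572, Pow(Add(12, Mul(-6, Pow(-86, 2))), Rational(1, 2))), -23826) = Add(Add(24572, Pow(Add(12, Mul(-6, 7396)), Rational(1, 2))), -23826) = Add(Add(24572, Pow(Add(12, -44376), Rational(1, 2))), -23826) = Add(Add(24572, Pow(-44364, Rational(1, 2))), -23826) = Add(Add(24572, Mul(2, I, Pow(11091, Rational(1, 2)))), -23826) = Add(746, Mul(2, I, Pow(11091, Rational(1, 2))))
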